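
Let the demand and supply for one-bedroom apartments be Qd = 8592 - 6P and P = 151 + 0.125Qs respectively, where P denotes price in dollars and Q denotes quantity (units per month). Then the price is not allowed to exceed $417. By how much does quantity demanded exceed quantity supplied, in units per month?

3962

Rearranging supply gives Qs = 8P - 1208. Without the control the market clears where 8592 - 6P = 8P - 1208, i.e. P* = 700 and Q* = 4392.
The ceiling of 417 is below the equilibrium price 700, so it binds.
At P = 417: Qd = 8592 - 6·417 = 6090 and Qs = 8·417 - 1208 = 2128.
Shortage = Qd - Qs = 6090 - 2128 = 3962.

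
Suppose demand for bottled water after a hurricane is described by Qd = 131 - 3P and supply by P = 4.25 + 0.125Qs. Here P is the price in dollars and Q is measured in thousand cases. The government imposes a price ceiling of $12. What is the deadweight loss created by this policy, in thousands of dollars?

132

Rearranging supply gives Qs = 8P - 34. Equilibrium: 131 - 3P = 8P - 34, so 165 = 11P and P* = 15, Q* = 86.
The ceiling of 12 is below the equilibrium price 15, so it binds.
At P = 12: Qd = 131 - 3·12 = 95 and Qs = 8·12 - 34 = 62.
Quantity traded falls to 62. At Q = 62 the demand price is (131 - 62)/3 = 23 and the supply price is (34 + 62)/8 = 12.
Deadweight loss = ½ · (23 - 12) · (86 - 62) = ½ · 11 · 24 = 132.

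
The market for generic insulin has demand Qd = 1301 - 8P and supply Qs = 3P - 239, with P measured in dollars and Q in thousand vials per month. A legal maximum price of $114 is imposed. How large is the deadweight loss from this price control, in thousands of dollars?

Equilibrium: 1301 - 8P = 3P - 239, so 1540 = 11P and P* = 140, Q* = 181.
Because the ceiling (114) lies below the market-clearing price, it is binding.
At P = 114: Qd = 1301 - 8·114 = 389 and Qs = 3·114 - 239 = 103.
Quantity traded falls to 103. At Q = 103 the demand price is (1301 - 103)/8 = 149.75 and the supply price is (239 + 103)/3 = 114.
Deadweight loss = ½ · (149.75 - 114) · (181 - 103) = ½ · 35.75 · 78 = 1394.25.

1394.25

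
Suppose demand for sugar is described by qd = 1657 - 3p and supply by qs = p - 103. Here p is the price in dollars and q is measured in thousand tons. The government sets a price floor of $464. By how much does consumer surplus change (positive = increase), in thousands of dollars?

-7224

Setting quantity demanded equal to quantity supplied, 1657 - 3p = p - 103, gives p* = 440 and q* = 337.
The floor of 464 is above the equilibrium price 440, so it binds.
At p = 464: qd = 1657 - 3·464 = 265 and qs = 464 - 103 = 361.
Consumer surplus without the control is ½ · (1657/3 - 440) · 337 = 113569/6.
With the floor, consumers buy 265 units at 464, so CS = ½ · (1657/3 - 464) · 265 = 70225/6.
Change in consumer surplus = 70225/6 - 113569/6 = -7224.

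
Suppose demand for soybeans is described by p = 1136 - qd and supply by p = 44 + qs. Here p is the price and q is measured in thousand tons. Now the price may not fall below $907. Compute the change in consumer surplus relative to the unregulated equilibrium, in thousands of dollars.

Rearranging demand gives qd = 1136 - p; rearranging supply gives qs = p - 44. Setting quantity demanded equal to quantity supplied, 1136 - p = p - 44, gives p* = 590 and q* = 546.
Because the floor (907) lies above the market-clearing price, it is binding.
At p = 907: qd = 1136 - 907 = 229 and qs = 907 - 44 = 863.
Consumer surplus without the control is ½ · (1136 - 590) · 546 = 149058.
With the floor, consumers buy 229 units at 907, so CS = ½ · (1136 - 907) · 229 = 26220.5.
Change in consumer surplus = 26220.5 - 149058 = -122837.5.

-122837.5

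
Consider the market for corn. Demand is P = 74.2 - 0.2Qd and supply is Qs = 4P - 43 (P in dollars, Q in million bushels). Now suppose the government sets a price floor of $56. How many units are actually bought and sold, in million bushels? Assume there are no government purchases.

91

Rearranging demand gives Qd = 371 - 5P. Equilibrium: 371 - 5P = 4P - 43, so 414 = 9P and P* = 46, Q* = 141.
The floor of 56 is above the equilibrium price 46, so it binds.
At P = 56: Qd = 371 - 5·56 = 91 and Qs = 4·56 - 43 = 181.
The quantity actually transacted is the short side, demand: 91.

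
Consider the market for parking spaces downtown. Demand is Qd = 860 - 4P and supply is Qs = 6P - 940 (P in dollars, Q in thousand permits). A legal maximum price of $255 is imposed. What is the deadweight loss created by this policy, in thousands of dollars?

Setting quantity demanded equal to quantity supplied, 860 - 4P = 6P - 940, gives P* = 180 and Q* = 140.
The ceiling of 255 is above the equilibrium price 180, so it is not binding; the market clears at P* = 180, Q* = 140.
Since the control does not bind, no trades are prevented and deadweight loss is zero.

0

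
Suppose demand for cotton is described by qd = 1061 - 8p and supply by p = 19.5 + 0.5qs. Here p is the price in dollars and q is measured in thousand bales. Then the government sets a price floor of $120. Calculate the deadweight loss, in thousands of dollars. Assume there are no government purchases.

Rearranging supply gives qs = 2p - 39. Without the control the market clears where 1061 - 8p = 2p - 39, i.e. p* = 110 and q* = 181.
Since 120 > 110, the floor is binding.
At p = 120: qd = 1061 - 8·120 = 101 and qs = 2·120 - 39 = 201.
Quantity traded falls to 101. At q = 101 the demand price is (1061 - 101)/8 = 120 and the supply price is (39 + 101)/2 = 70.
Deadweight loss = ½ · (120 - 70) · (181 - 101) = ½ · 50 · 80 = 2000.

2000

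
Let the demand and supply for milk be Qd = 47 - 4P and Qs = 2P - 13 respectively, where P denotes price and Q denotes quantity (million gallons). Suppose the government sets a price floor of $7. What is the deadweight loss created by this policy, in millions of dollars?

In a free market, 47 - 4P = 2P - 13 gives the equilibrium P* = 10, Q* = 7.
The floor of 7 is below the equilibrium price 10, so it is not binding; the market clears at P* = 10, Q* = 7.
Since the control does not bind, no trades are prevented and deadweight loss is zero.

0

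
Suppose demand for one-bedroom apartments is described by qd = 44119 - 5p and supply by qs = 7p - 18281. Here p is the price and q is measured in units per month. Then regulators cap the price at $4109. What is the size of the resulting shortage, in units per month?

13092

Setting quantity demanded equal to quantity supplied, 44119 - 5p = 7p - 18281, gives p* = 5200 and q* = 18119.
The ceiling of 4109 is below the equilibrium price 5200, so it binds.
At p = 4109: qd = 44119 - 5·4109 = 23574 and qs = 7·4109 - 18281 = 10482.
Shortage = qd - qs = 23574 - 10482 = 13092.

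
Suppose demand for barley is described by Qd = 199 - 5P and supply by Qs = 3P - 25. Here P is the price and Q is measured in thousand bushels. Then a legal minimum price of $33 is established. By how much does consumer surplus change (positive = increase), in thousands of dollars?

Setting quantity demanded equal to quantity supplied, 199 - 5P = 3P - 25, gives P* = 28 and Q* = 59.
Because the floor (33) lies above the market-clearing price, it is binding.
At P = 33: Qd = 199 - 5·33 = 34 and Qs = 3·33 - 25 = 74.
Consumer surplus without the control is ½ · (39.8 - 28) · 59 = 348.1.
With the floor, consumers buy 34 units at 33, so CS = ½ · (39.8 - 33) · 34 = 115.6.
Change in consumer surplus = 115.6 - 348.1 = -232.5.

-232.5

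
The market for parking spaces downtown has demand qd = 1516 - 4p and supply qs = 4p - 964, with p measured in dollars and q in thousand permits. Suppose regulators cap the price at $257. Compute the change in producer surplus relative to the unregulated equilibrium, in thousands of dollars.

-9010

Setting quantity demanded equal to quantity supplied, 1516 - 4p = 4p - 964, gives p* = 310 and q* = 276.
Because the ceiling (257) lies below the market-clearing price, it is binding.
At p = 257: qd = 1516 - 4·257 = 488 and qs = 4·257 - 964 = 64.
Producer surplus without the control is ½ · (310 - 241) · 276 = 9522.
With the ceiling, producers sell 64 units at 257, so PS = ½ · (257 - 241) · 64 = 512.
Change in producer surplus = 512 - 9522 = -9010.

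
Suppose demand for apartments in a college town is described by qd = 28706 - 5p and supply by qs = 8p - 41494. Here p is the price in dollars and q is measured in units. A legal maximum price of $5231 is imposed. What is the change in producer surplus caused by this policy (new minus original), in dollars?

Setting quantity demanded equal to quantity supplied, 28706 - 5p = 8p - 41494, gives p* = 5400 and q* = 1706.
The ceiling of 5231 is below the equilibrium price 5400, so it binds.
At p = 5231: qd = 28706 - 5·5231 = 2551 and qs = 8·5231 - 41494 = 354.
Producer surplus without the control is ½ · (5400 - 5186.75) · 1706 = 181902.25.
With the ceiling, producers sell 354 units at 5231, so PS = ½ · (5231 - 5186.75) · 354 = 7832.25.
Change in producer surplus = 7832.25 - 181902.25 = -174070.

-174070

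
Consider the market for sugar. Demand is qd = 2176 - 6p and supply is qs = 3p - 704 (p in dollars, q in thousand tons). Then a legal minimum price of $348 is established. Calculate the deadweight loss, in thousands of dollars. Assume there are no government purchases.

Setting quantity demanded equal to quantity supplied, 2176 - 6p = 3p - 704, gives p* = 320 and q* = 256.
Since 348 > 320, the floor is binding.
At p = 348: qd = 2176 - 6·348 = 88 and qs = 3·348 - 704 = 340.
Quantity traded falls to 88. At q = 88 the demand price is (2176 - 88)/6 = 348 and the supply price is (704 + 88)/3 = 264.
Deadweight loss = ½ · (348 - 264) · (256 - 88) = ½ · 84 · 168 = 7056.

7056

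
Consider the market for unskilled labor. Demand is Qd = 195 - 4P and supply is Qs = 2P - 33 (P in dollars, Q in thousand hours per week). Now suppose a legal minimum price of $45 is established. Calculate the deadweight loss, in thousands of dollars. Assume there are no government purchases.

In a free market, 195 - 4P = 2P - 33 gives the equilibrium P* = 38, Q* = 43.
Because the floor (45) lies above the market-clearing price, it is binding.
At P = 45: Qd = 195 - 4·45 = 15 and Qs = 2·45 - 33 = 57.
Quantity traded falls to 15. At Q = 15 the demand price is (195 - 15)/4 = 45 and the supply price is (33 + 15)/2 = 24.
Deadweight loss = ½ · (45 - 24) · (43 - 15) = ½ · 21 · 28 = 294.

294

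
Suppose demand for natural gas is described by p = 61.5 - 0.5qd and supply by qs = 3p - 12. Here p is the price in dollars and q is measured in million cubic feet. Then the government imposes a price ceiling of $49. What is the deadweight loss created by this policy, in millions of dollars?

Rearranging demand gives qd = 123 - 2p. In a free market, 123 - 2p = 3p - 12 gives the equilibrium p* = 27, q* = 69.
The ceiling of 49 is above the equilibrium price 27, so it is not binding; the market clears at p* = 27, q* = 69.
Since the control does not bind, no trades are prevented and deadweight loss is zero.

0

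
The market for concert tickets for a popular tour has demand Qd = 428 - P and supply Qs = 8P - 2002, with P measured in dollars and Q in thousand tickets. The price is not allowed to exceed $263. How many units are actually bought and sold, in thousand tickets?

In a free market, 428 - P = 8P - 2002 gives the equilibrium P* = 270, Q* = 158.
Since 263 < 270, the ceiling is binding.
At P = 263: Qd = 428 - 263 = 165 and Qs = 8·263 - 2002 = 102.
The quantity actually transacted is the short side, supply: 102.

102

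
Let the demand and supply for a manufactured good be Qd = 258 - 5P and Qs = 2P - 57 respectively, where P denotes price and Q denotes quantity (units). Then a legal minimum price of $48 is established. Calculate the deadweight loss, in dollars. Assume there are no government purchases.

78.75

Without the control the market clears where 258 - 5P = 2P - 57, i.e. P* = 45 and Q* = 33.
Since 48 > 45, the floor is binding.
At P = 48: Qd = 258 - 5·48 = 18 and Qs = 2·48 - 57 = 39.
Quantity traded falls to 18. At Q = 18 the demand price is (258 - 18)/5 = 48 and the supply price is (57 + 18)/2 = 37.5.
Deadweight loss = ½ · (48 - 37.5) · (33 - 18) = ½ · 10.5 · 15 = 78.75.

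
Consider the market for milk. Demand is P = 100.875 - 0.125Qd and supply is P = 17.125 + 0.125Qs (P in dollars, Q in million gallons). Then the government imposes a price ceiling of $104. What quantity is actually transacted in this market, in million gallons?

Rearranging demand gives Qd = 807 - 8P; rearranging supply gives Qs = 8P - 137. Without the control the market clears where 807 - 8P = 8P - 137, i.e. P* = 59 and Q* = 335.
Since 104 is above P* = 59, the ceiling does not bind and the free-market outcome prevails.

335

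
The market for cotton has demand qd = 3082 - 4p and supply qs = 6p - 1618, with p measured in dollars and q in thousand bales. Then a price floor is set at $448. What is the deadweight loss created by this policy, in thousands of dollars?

0

Equilibrium: 3082 - 4p = 6p - 1618, so 4700 = 10p and p* = 470, q* = 1202.
Since 448 is below p* = 470, the floor does not bind and the free-market outcome prevails.
Since the control does not bind, no trades are prevented and deadweight loss is zero.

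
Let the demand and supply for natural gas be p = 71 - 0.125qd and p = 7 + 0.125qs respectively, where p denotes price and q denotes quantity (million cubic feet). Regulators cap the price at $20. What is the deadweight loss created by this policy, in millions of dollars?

Rearranging demand gives qd = 568 - 8p; rearranging supply gives qs = 8p - 56. In a free market, 568 - 8p = 8p - 56 gives the equilibrium p* = 39, q* = 256.
Because the ceiling (20) lies below the market-clearing price, it is binding.
At p = 20: qd = 568 - 8·20 = 408 and qs = 8·20 - 56 = 104.
Quantity traded falls to 104. At q = 104 the demand price is (568 - 104)/8 = 58 and the supply price is (56 + 104)/8 = 20.
Deadweight loss = ½ · (58 - 20) · (256 - 104) = ½ · 38 · 152 = 2888.

2888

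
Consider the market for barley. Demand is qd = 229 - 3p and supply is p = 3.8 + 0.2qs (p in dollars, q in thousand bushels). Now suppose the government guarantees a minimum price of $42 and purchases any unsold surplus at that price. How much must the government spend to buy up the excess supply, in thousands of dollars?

3696

Rearranging supply gives qs = 5p - 19. Without the control the market clears where 229 - 3p = 5p - 19, i.e. p* = 31 and q* = 136.
The floor of 42 is above the equilibrium price 31, so it binds.
At p = 42: qd = 229 - 3·42 = 103 and qs = 5·42 - 19 = 191.
Surplus = qs - qd = 88.
Government expenditure = surplus × support price = 88 × 42 = 3696.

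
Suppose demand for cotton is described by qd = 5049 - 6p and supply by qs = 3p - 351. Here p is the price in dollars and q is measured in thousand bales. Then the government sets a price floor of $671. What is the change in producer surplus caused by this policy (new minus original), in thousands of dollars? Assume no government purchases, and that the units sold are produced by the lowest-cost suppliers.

Equilibrium: 5049 - 6p = 3p - 351, so 5400 = 9p and p* = 600, q* = 1449.
Since 671 > 600, the floor is binding.
At p = 671: qd = 5049 - 6·671 = 1023 and qs = 3·671 - 351 = 1662.
Producer surplus without the control is ½ · (600 - 117) · 1449 = 349933.5.
With the floor, 1023 units are sold at 671. The supply price at q = 1023 is 458, so PS = ½ · [(671 - 117) + (671 - 458)] · 1023 = 392320.5.
Change in producer surplus = 392320.5 - 349933.5 = 42387.

42387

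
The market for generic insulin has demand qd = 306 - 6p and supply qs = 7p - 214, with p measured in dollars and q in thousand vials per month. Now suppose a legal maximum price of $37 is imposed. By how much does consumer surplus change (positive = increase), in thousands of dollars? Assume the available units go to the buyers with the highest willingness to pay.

98.25

In a free market, 306 - 6p = 7p - 214 gives the equilibrium p* = 40, q* = 66.
Since 37 < 40, the ceiling is binding.
At p = 37: qd = 306 - 6·37 = 84 and qs = 7·37 - 214 = 45.
Consumer surplus without the control is ½ · (51 - 40) · 66 = 363.
With the ceiling, 45 units are sold at 37 (assume they go to the highest-value buyers). The demand price at q = 45 is 43.5, so CS = ½ · [(51 - 37) + (43.5 - 37)] · 45 = 461.25.
Change in consumer surplus = 461.25 - 363 = 98.25.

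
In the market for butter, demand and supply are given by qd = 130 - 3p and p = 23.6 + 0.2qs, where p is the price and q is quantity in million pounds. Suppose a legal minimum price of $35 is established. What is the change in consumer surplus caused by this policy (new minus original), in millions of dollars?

-124

Rearranging supply gives qs = 5p - 118. In a free market, 130 - 3p = 5p - 118 gives the equilibrium p* = 31, q* = 37.
Since 35 > 31, the floor is binding.
At p = 35: qd = 130 - 3·35 = 25 and qs = 5·35 - 118 = 57.
Consumer surplus without the control is ½ · (130/3 - 31) · 37 = 1369/6.
With the floor, consumers buy 25 units at 35, so CS = ½ · (130/3 - 35) · 25 = 625/6.
Change in consumer surplus = 625/6 - 1369/6 = -124.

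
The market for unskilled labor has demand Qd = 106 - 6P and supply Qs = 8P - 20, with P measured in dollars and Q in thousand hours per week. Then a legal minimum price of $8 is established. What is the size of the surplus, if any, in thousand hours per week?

0

In a free market, 106 - 6P = 8P - 20 gives the equilibrium P* = 9, Q* = 52.
Since 8 is below P* = 9, the floor does not bind and the free-market outcome prevails.
Since the control does not bind, there is no surplus.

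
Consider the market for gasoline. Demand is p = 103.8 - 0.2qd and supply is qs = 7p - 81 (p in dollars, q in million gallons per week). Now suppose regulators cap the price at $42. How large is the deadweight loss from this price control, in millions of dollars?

Rearranging demand gives qd = 519 - 5p. Equilibrium: 519 - 5p = 7p - 81, so 600 = 12p and p* = 50, q* = 269.
Because the ceiling (42) lies below the market-clearing price, it is binding.
At p = 42: qd = 519 - 5·42 = 309 and qs = 7·42 - 81 = 213.
Quantity traded falls to 213. At q = 213 the demand price is (519 - 213)/5 = 61.2 and the supply price is (81 + 213)/7 = 42.
Deadweight loss = ½ · (61.2 - 42) · (269 - 213) = ½ · 19.2 · 56 = 537.6.

537.6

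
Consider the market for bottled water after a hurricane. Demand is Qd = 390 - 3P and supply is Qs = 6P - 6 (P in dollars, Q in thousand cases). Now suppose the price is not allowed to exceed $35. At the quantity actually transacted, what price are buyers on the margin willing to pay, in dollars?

62

Setting quantity demanded equal to quantity supplied, 390 - 3P = 6P - 6, gives P* = 44 and Q* = 258.
Because the ceiling (35) lies below the market-clearing price, it is binding.
At P = 35: Qd = 390 - 3·35 = 285 and Qs = 6·35 - 6 = 204.
Only 204 units reach the market. On the demand curve, the marginal buyer's willingness to pay at Q = 204 is (390 - 204)/3 = 62.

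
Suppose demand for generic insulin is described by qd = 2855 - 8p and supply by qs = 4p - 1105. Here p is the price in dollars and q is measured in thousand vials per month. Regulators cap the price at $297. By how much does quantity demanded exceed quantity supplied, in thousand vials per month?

396

Setting quantity demanded equal to quantity supplied, 2855 - 8p = 4p - 1105, gives p* = 330 and q* = 215.
Since 297 < 330, the ceiling is binding.
At p = 297: qd = 2855 - 8·297 = 479 and qs = 4·297 - 1105 = 83.
Shortage = qd - qs = 479 - 83 = 396.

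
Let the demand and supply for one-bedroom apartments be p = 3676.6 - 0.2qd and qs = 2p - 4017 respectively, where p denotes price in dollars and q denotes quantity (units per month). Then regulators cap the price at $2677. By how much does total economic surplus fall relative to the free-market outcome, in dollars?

Rearranging demand gives qd = 18383 - 5p. Without the control the market clears where 18383 - 5p = 2p - 4017, i.e. p* = 3200 and q* = 2383.
Since 2677 < 3200, the ceiling is binding.
At p = 2677: qd = 18383 - 5·2677 = 4998 and qs = 2·2677 - 4017 = 1337.
Quantity traded falls to 1337. At q = 1337 the demand price is (18383 - 1337)/5 = 3409.2 and the supply price is (4017 + 1337)/2 = 2677.
Deadweight loss = ½ · (3409.2 - 2677) · (2383 - 1337) = ½ · 732.2 · 1046 = 382940.6.

382940.6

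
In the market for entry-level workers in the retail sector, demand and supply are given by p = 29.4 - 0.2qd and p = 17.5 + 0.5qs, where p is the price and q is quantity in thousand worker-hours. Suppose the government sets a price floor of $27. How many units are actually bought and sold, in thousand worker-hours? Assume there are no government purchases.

12

Rearranging demand gives qd = 147 - 5p; rearranging supply gives qs = 2p - 35. In a free market, 147 - 5p = 2p - 35 gives the equilibrium p* = 26, q* = 17.
Since 27 > 26, the floor is binding.
At p = 27: qd = 147 - 5·27 = 12 and qs = 2·27 - 35 = 19.
The quantity actually transacted is the short side, demand: 12.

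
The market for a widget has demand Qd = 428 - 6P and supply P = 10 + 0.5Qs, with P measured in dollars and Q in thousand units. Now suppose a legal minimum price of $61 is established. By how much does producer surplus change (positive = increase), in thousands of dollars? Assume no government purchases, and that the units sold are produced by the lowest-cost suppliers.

Rearranging supply gives Qs = 2P - 20. Equilibrium: 428 - 6P = 2P - 20, so 448 = 8P and P* = 56, Q* = 92.
Since 61 > 56, the floor is binding.
At P = 61: Qd = 428 - 6·61 = 62 and Qs = 2·61 - 20 = 102.
Producer surplus without the control is ½ · (56 - 10) · 92 = 2116.
With the floor, 62 units are sold at 61. The supply price at Q = 62 is 41, so PS = ½ · [(61 - 10) + (61 - 41)] · 62 = 2201.
Change in producer surplus = 2201 - 2116 = 85.

85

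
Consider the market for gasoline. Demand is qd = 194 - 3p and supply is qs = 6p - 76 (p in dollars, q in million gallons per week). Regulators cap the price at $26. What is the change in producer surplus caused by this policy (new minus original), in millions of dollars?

Setting quantity demanded equal to quantity supplied, 194 - 3p = 6p - 76, gives p* = 30 and q* = 104.
The ceiling of 26 is below the equilibrium price 30, so it binds.
At p = 26: qd = 194 - 3·26 = 116 and qs = 6·26 - 76 = 80.
Producer surplus without the control is ½ · (30 - 38/3) · 104 = 2704/3.
With the ceiling, producers sell 80 units at 26, so PS = ½ · (26 - 38/3) · 80 = 1600/3.
Change in producer surplus = 1600/3 - 2704/3 = -368.

-368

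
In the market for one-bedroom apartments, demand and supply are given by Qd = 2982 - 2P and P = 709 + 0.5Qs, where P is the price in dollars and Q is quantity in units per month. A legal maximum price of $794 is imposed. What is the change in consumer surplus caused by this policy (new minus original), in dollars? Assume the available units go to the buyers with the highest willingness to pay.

-41616

Rearranging supply gives Qs = 2P - 1418. In a free market, 2982 - 2P = 2P - 1418 gives the equilibrium P* = 1100, Q* = 782.
Since 794 < 1100, the ceiling is binding.
At P = 794: Qd = 2982 - 2·794 = 1394 and Qs = 2·794 - 1418 = 170.
Consumer surplus without the control is ½ · (1491 - 1100) · 782 = 152881.
With the ceiling, 170 units are sold at 794 (assume they go to the highest-value buyers). The demand price at Q = 170 is 1406, so CS = ½ · [(1491 - 794) + (1406 - 794)] · 170 = 111265.
Change in consumer surplus = 111265 - 152881 = -41616.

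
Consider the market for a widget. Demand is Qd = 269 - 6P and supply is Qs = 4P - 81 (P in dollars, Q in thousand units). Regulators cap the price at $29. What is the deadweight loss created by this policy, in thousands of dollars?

120

Without the control the market clears where 269 - 6P = 4P - 81, i.e. P* = 35 and Q* = 59.
Because the ceiling (29) lies below the market-clearing price, it is binding.
At P = 29: Qd = 269 - 6·29 = 95 and Qs = 4·29 - 81 = 35.
Quantity traded falls to 35. At Q = 35 the demand price is (269 - 35)/6 = 39 and the supply price is (81 + 35)/4 = 29.
Deadweight loss = ½ · (39 - 29) · (59 - 35) = ½ · 10 · 24 = 120.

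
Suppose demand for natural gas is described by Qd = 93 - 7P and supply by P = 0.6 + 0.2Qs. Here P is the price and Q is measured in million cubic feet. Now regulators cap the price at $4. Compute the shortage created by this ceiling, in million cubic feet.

Rearranging supply gives Qs = 5P - 3. Setting quantity demanded equal to quantity supplied, 93 - 7P = 5P - 3, gives P* = 8 and Q* = 37.
Since 4 < 8, the ceiling is binding.
At P = 4: Qd = 93 - 7·4 = 65 and Qs = 5·4 - 3 = 17.
Shortage = Qd - Qs = 65 - 17 = 48.

48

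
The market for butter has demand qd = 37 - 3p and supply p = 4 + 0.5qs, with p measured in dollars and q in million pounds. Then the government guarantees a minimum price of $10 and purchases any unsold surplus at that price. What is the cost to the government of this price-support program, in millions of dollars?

Rearranging supply gives qs = 2p - 8. In a free market, 37 - 3p = 2p - 8 gives the equilibrium p* = 9, q* = 10.
The floor of 10 is above the equilibrium price 9, so it binds.
At p = 10: qd = 37 - 3·10 = 7 and qs = 2·10 - 8 = 12.
Surplus = qs - qd = 5.
Government expenditure = surplus × support price = 5 × 10 = 50.

50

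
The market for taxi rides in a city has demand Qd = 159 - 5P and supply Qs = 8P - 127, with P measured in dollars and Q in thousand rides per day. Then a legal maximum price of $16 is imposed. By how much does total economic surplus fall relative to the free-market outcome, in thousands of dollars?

In a free market, 159 - 5P = 8P - 127 gives the equilibrium P* = 22, Q* = 49.
Since 16 < 22, the ceiling is binding.
At P = 16: Qd = 159 - 5·16 = 79 and Qs = 8·16 - 127 = 1.
Quantity traded falls to 1. At Q = 1 the demand price is (159 - 1)/5 = 31.6 and the supply price is (127 + 1)/8 = 16.
Deadweight loss = ½ · (31.6 - 16) · (49 - 1) = ½ · 15.6 · 48 = 374.4.

374.4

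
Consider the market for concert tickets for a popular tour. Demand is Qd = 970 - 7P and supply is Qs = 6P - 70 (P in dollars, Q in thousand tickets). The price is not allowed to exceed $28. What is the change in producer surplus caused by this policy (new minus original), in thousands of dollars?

Equilibrium: 970 - 7P = 6P - 70, so 1040 = 13P and P* = 80, Q* = 410.
Since 28 < 80, the ceiling is binding.
At P = 28: Qd = 970 - 7·28 = 774 and Qs = 6·28 - 70 = 98.
Producer surplus without the control is ½ · (80 - 35/3) · 410 = 42025/3.
With the ceiling, producers sell 98 units at 28, so PS = ½ · (28 - 35/3) · 98 = 2401/3.
Change in producer surplus = 2401/3 - 42025/3 = -13208.

-13208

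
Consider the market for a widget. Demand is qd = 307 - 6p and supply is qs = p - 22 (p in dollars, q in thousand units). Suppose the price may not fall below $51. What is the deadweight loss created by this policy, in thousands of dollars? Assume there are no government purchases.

336

In a free market, 307 - 6p = p - 22 gives the equilibrium p* = 47, q* = 25.
Because the floor (51) lies above the market-clearing price, it is binding.
At p = 51: qd = 307 - 6·51 = 1 and qs = 51 - 22 = 29.
Quantity traded falls to 1. At q = 1 the demand price is (307 - 1)/6 = 51 and the supply price is 22 + 1 = 23.
Deadweight loss = ½ · (51 - 23) · (25 - 1) = ½ · 28 · 24 = 336.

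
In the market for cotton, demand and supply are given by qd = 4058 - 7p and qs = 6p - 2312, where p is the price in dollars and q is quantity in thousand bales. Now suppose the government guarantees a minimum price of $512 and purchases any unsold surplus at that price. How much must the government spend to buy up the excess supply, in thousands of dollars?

146432

Without the control the market clears where 4058 - 7p = 6p - 2312, i.e. p* = 490 and q* = 628.
The floor of 512 is above the equilibrium price 490, so it binds.
At p = 512: qd = 4058 - 7·512 = 474 and qs = 6·512 - 2312 = 760.
Surplus = qs - qd = 286.
Government expenditure = surplus × support price = 286 × 512 = 146432.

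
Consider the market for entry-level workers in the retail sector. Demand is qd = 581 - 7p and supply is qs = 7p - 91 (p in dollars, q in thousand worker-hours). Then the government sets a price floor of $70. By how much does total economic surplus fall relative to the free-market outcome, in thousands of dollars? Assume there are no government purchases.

Without the control the market clears where 581 - 7p = 7p - 91, i.e. p* = 48 and q* = 245.
Because the floor (70) lies above the market-clearing price, it is binding.
At p = 70: qd = 581 - 7·70 = 91 and qs = 7·70 - 91 = 399.
Quantity traded falls to 91. At q = 91 the demand price is (581 - 91)/7 = 70 and the supply price is (91 + 91)/7 = 26.
Deadweight loss = ½ · (70 - 26) · (245 - 91) = ½ · 44 · 154 = 3388.

3388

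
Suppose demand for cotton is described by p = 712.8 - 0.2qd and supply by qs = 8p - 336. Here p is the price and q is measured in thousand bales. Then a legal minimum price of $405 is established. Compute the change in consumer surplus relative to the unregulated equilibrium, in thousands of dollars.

Rearranging demand gives qd = 3564 - 5p. In a free market, 3564 - 5p = 8p - 336 gives the equilibrium p* = 300, q* = 2064.
The floor of 405 is above the equilibrium price 300, so it binds.
At p = 405: qd = 3564 - 5·405 = 1539 and qs = 8·405 - 336 = 2904.
Consumer surplus without the control is ½ · (712.8 - 300) · 2064 = 426009.6.
With the floor, consumers buy 1539 units at 405, so CS = ½ · (712.8 - 405) · 1539 = 236852.1.
Change in consumer surplus = 236852.1 - 426009.6 = -189157.5.

-189157.5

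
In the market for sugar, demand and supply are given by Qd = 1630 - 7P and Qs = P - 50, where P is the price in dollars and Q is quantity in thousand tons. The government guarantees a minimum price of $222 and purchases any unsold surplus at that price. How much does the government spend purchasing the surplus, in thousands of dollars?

21312

Without the control the market clears where 1630 - 7P = P - 50, i.e. P* = 210 and Q* = 160.
The floor of 222 is above the equilibrium price 210, so it binds.
At P = 222: Qd = 1630 - 7·222 = 76 and Qs = 222 - 50 = 172.
Surplus = Qs - Qd = 96.
Government expenditure = surplus × support price = 96 × 222 = 21312.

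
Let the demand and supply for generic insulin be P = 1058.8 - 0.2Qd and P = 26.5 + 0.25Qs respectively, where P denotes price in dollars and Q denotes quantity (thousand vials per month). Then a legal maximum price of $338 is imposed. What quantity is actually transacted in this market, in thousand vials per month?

1246

Rearranging demand gives Qd = 5294 - 5P; rearranging supply gives Qs = 4P - 106. Setting quantity demanded equal to quantity supplied, 5294 - 5P = 4P - 106, gives P* = 600 and Q* = 2294.
The ceiling of 338 is below the equilibrium price 600, so it binds.
At P = 338: Qd = 5294 - 5·338 = 3604 and Qs = 4·338 - 106 = 1246.
The quantity actually transacted is the short side, supply: 1246.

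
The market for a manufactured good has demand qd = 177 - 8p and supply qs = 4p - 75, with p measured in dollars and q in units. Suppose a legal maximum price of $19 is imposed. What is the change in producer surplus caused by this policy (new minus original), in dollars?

-10

Equilibrium: 177 - 8p = 4p - 75, so 252 = 12p and p* = 21, q* = 9.
The ceiling of 19 is below the equilibrium price 21, so it binds.
At p = 19: qd = 177 - 8·19 = 25 and qs = 4·19 - 75 = 1.
Producer surplus without the control is ½ · (21 - 18.75) · 9 = 10.125.
With the ceiling, producers sell 1 units at 19, so PS = ½ · (19 - 18.75) · 1 = 0.125.
Change in producer surplus = 0.125 - 10.125 = -10.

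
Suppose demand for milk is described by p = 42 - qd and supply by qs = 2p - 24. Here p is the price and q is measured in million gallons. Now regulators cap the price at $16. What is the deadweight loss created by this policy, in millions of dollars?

Rearranging demand gives qd = 42 - p. In a free market, 42 - p = 2p - 24 gives the equilibrium p* = 22, q* = 20.
The ceiling of 16 is below the equilibrium price 22, so it binds.
At p = 16: qd = 42 - 16 = 26 and qs = 2·16 - 24 = 8.
Quantity traded falls to 8. At q = 8 the demand price is 42 - 8 = 34 and the supply price is (24 + 8)/2 = 16.
Deadweight loss = ½ · (34 - 16) · (20 - 8) = ½ · 18 · 12 = 108.

108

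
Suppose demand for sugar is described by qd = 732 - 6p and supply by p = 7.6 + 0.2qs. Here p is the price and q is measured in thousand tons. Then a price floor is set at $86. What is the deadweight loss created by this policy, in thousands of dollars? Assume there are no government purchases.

1689.6

Rearranging supply gives qs = 5p - 38. Equilibrium: 732 - 6p = 5p - 38, so 770 = 11p and p* = 70, q* = 312.
Because the floor (86) lies above the market-clearing price, it is binding.
At p = 86: qd = 732 - 6·86 = 216 and qs = 5·86 - 38 = 392.
Quantity traded falls to 216. At q = 216 the demand price is (732 - 216)/6 = 86 and the supply price is (38 + 216)/5 = 50.8.
Deadweight loss = ½ · (86 - 50.8) · (312 - 216) = ½ · 35.2 · 96 = 1689.6.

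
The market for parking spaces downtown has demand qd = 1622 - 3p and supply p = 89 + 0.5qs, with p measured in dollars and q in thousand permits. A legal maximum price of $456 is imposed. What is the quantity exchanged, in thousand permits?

542

Rearranging supply gives qs = 2p - 178. Equilibrium: 1622 - 3p = 2p - 178, so 1800 = 5p and p* = 360, q* = 542.
Since 456 is above p* = 360, the ceiling does not bind and the free-market outcome prevails.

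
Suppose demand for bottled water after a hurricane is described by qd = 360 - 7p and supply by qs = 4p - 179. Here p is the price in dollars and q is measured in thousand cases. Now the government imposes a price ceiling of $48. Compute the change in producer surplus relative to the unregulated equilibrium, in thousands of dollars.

-15

Setting quantity demanded equal to quantity supplied, 360 - 7p = 4p - 179, gives p* = 49 and q* = 17.
The ceiling of 48 is below the equilibrium price 49, so it binds.
At p = 48: qd = 360 - 7·48 = 24 and qs = 4·48 - 179 = 13.
Producer surplus without the control is ½ · (49 - 44.75) · 17 = 36.125.
With the ceiling, producers sell 13 units at 48, so PS = ½ · (48 - 44.75) · 13 = 21.125.
Change in producer surplus = 21.125 - 36.125 = -15.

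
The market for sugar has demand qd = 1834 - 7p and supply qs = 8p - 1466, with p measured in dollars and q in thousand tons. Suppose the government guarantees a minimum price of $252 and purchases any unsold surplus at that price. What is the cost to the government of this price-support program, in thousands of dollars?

Equilibrium: 1834 - 7p = 8p - 1466, so 3300 = 15p and p* = 220, q* = 294.
The floor of 252 is above the equilibrium price 220, so it binds.
At p = 252: qd = 1834 - 7·252 = 70 and qs = 8·252 - 1466 = 550.
Surplus = qs - qd = 480.
Government expenditure = surplus × support price = 480 × 252 = 120960.

120960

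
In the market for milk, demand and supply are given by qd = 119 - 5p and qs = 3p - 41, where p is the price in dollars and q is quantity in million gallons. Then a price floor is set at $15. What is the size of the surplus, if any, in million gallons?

0

In a free market, 119 - 5p = 3p - 41 gives the equilibrium p* = 20, q* = 19.
The floor of 15 is below the equilibrium price 20, so it is not binding; the market clears at p* = 20, q* = 19.
Since the control does not bind, there is no surplus.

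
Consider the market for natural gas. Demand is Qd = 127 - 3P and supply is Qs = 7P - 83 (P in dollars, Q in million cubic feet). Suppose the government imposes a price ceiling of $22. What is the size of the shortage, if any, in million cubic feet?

In a free market, 127 - 3P = 7P - 83 gives the equilibrium P* = 21, Q* = 64.
Since 22 is above P* = 21, the ceiling does not bind and the free-market outcome prevails.
Since the control does not bind, there is no shortage.

0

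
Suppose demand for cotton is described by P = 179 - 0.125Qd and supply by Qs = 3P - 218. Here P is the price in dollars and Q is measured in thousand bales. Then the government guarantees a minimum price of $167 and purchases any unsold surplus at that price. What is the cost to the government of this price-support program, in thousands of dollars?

31229

Rearranging demand gives Qd = 1432 - 8P. Setting quantity demanded equal to quantity supplied, 1432 - 8P = 3P - 218, gives P* = 150 and Q* = 232.
Because the floor (167) lies above the market-clearing price, it is binding.
At P = 167: Qd = 1432 - 8·167 = 96 and Qs = 3·167 - 218 = 283.
Surplus = Qs - Qd = 187.
Government expenditure = surplus × support price = 187 × 167 = 31229.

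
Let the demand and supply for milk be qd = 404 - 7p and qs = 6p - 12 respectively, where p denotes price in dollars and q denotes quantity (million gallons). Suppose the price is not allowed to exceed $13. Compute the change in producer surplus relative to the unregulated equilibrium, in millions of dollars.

-2337

In a free market, 404 - 7p = 6p - 12 gives the equilibrium p* = 32, q* = 180.
The ceiling of 13 is below the equilibrium price 32, so it binds.
At p = 13: qd = 404 - 7·13 = 313 and qs = 6·13 - 12 = 66.
Producer surplus without the control is ½ · (32 - 2) · 180 = 2700.
With the ceiling, producers sell 66 units at 13, so PS = ½ · (13 - 2) · 66 = 363.
Change in producer surplus = 363 - 2700 = -2337.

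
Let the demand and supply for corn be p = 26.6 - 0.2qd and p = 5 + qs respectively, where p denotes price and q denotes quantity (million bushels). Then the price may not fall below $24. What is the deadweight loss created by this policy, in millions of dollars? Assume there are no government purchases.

15

Rearranging demand gives qd = 133 - 5p; rearranging supply gives qs = p - 5. Setting quantity demanded equal to quantity supplied, 133 - 5p = p - 5, gives p* = 23 and q* = 18.
Since 24 > 23, the floor is binding.
At p = 24: qd = 133 - 5·24 = 13 and qs = 24 - 5 = 19.
Quantity traded falls to 13. At q = 13 the demand price is (133 - 13)/5 = 24 and the supply price is 5 + 13 = 18.
Deadweight loss = ½ · (24 - 18) · (18 - 13) = ½ · 6 · 5 = 15.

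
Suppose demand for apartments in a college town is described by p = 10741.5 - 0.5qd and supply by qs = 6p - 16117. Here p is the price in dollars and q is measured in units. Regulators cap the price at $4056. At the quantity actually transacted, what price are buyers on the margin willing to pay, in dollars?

Rearranging demand gives qd = 21483 - 2p. Without the control the market clears where 21483 - 2p = 6p - 16117, i.e. p* = 4700 and q* = 12083.
The ceiling of 4056 is below the equilibrium price 4700, so it binds.
At p = 4056: qd = 21483 - 2·4056 = 13371 and qs = 6·4056 - 16117 = 8219.
Only 8219 units reach the market. On the demand curve, the marginal buyer's willingness to pay at q = 8219 is (21483 - 8219)/2 = 6632.

6632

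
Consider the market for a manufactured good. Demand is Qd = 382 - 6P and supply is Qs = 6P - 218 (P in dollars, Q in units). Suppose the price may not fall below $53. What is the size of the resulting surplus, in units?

36

Setting quantity demanded equal to quantity supplied, 382 - 6P = 6P - 218, gives P* = 50 and Q* = 82.
Because the floor (53) lies above the market-clearing price, it is binding.
At P = 53: Qd = 382 - 6·53 = 64 and Qs = 6·53 - 218 = 100.
Surplus = Qs - Qd = 100 - 64 = 36.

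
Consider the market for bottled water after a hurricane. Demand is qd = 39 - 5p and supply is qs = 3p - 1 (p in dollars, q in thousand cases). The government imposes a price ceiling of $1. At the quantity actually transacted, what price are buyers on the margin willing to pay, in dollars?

Equilibrium: 39 - 5p = 3p - 1, so 40 = 8p and p* = 5, q* = 14.
Since 1 < 5, the ceiling is binding.
At p = 1: qd = 39 - 5·1 = 34 and qs = 3·1 - 1 = 2.
Only 2 units reach the market. On the demand curve, the marginal buyer's willingness to pay at q = 2 is (39 - 2)/5 = 7.4.

7.4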